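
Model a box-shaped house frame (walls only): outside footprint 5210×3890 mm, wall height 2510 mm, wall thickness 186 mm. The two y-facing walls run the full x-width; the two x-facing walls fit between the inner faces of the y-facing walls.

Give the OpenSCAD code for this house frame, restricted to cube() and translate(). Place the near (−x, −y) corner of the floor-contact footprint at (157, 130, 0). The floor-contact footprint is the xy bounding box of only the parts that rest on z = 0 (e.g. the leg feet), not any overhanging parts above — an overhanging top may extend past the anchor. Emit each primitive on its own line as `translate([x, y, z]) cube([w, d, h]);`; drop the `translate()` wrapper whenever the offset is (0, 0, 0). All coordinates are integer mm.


translate([157, 130, 0]) cube([5210, 186, 2510]);
translate([157, 3834, 0]) cube([5210, 186, 2510]);
translate([157, 316, 0]) cube([186, 3518, 2510]);
translate([5181, 316, 0]) cube([186, 3518, 2510]);


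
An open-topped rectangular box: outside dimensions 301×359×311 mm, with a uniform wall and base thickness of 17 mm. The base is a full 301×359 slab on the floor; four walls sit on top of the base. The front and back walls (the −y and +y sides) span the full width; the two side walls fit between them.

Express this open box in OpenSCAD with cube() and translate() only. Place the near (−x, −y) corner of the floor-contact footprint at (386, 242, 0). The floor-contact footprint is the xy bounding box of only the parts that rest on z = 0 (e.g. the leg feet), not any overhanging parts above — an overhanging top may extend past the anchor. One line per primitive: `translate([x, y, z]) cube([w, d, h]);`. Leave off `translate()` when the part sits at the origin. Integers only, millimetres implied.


translate([386, 242, 0]) cube([301, 359, 17]);
translate([386, 242, 17]) cube([301, 17, 294]);
translate([386, 584, 17]) cube([301, 17, 294]);
translate([386, 259, 17]) cube([17, 325, 294]);
translate([670, 259, 17]) cube([17, 325, 294]);


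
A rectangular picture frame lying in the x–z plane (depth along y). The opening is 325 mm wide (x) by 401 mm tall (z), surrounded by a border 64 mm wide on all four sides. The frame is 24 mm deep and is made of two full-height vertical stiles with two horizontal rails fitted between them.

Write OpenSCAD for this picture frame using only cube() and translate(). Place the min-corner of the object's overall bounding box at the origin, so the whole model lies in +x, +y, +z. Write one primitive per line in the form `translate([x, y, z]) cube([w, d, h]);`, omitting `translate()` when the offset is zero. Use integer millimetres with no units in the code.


cube([64, 24, 529]);
translate([389, 0, 0]) cube([64, 24, 529]);
translate([64, 0, 0]) cube([325, 24, 64]);
translate([64, 0, 465]) cube([325, 24, 64]);


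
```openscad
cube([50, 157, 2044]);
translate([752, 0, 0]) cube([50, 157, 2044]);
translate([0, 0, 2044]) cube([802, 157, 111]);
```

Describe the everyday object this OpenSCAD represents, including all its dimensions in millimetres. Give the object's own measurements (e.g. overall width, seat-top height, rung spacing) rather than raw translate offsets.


A door frame. The clear opening is 702 mm wide and 2044 mm high. Two 50 mm wide jambs, 157 mm deep, stand either side of the opening from the floor to the top of the opening. A 111 mm thick head sits across the top of both jambs, spanning the full outside width of the frame.


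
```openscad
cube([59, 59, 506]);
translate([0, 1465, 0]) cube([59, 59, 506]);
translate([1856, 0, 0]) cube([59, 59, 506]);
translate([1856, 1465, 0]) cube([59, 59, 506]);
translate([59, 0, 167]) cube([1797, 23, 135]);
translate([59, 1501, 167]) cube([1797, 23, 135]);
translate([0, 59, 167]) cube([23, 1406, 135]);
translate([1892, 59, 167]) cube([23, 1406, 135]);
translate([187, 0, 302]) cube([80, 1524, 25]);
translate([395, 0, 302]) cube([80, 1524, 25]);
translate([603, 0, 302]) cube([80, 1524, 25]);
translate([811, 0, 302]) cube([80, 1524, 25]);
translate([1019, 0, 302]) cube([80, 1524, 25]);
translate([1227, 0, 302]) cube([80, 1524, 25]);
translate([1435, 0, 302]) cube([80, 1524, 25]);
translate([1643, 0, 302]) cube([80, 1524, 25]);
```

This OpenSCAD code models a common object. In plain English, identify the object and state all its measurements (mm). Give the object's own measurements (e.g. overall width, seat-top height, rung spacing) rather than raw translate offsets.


A bed frame 1915 mm long (x) by 1524 mm wide (y). Four 59×59 mm corner posts, 506 mm tall, at the corners of the footprint. Four rails of 23 mm thickness and 135 mm height run between adjacent posts with their undersides at z = 167 mm, their outer faces flush with the outside of the frame (the two x-running rails run between the posts' inner faces; the two y-running rails run between the posts' inner faces). 8 slats, each 80 mm wide (x) and 25 mm thick, lie across the top of the two x-running rails, running the full 1524 mm width of the frame in y; along x they sit between the end posts with a 128 mm gap after the −x posts and between neighbouring slats, leaving 133 mm before the +x posts.


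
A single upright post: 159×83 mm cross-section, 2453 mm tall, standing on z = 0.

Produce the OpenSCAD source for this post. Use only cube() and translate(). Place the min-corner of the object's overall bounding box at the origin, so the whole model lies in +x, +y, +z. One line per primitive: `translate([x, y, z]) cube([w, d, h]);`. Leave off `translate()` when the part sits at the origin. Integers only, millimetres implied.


cube([159, 83, 2453]);


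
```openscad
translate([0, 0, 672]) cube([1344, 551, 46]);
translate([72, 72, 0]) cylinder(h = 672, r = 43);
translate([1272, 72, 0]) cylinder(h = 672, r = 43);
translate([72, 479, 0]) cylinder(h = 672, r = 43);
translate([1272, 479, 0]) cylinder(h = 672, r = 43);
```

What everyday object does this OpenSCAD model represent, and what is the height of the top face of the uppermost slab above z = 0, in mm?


A table. The table height is 718 mm.

A 1344×551×46 slab sits at z = 672 on four Ø86 mm round legs — a table. The top surface is at 672 + 46 = 718 mm.


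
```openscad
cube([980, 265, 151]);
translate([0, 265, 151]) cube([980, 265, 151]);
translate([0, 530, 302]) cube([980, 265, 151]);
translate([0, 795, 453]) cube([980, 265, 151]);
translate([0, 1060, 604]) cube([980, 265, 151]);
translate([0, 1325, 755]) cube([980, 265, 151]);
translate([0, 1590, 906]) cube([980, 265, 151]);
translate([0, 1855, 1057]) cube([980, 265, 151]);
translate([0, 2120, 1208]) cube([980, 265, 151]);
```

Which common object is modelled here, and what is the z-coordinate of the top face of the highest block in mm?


A staircase. The total rise is 1359 mm.

9 identical blocks, each offset up and back from the previous — a staircase. Each step is 151 mm tall and there are 9 of them, so the total rise is 9 × 151 = 1359 mm.


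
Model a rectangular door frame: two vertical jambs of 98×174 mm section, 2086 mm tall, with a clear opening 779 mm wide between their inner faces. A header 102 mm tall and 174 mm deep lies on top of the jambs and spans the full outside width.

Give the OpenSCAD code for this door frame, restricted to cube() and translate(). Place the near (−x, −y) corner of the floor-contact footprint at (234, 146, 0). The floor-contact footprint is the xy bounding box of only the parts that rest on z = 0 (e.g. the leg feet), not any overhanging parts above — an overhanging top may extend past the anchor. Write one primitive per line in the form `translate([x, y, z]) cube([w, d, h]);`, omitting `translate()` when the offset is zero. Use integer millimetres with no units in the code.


translate([234, 146, 0]) cube([98, 174, 2086]);
translate([1111, 146, 0]) cube([98, 174, 2086]);
translate([234, 146, 2086]) cube([975, 174, 102]);


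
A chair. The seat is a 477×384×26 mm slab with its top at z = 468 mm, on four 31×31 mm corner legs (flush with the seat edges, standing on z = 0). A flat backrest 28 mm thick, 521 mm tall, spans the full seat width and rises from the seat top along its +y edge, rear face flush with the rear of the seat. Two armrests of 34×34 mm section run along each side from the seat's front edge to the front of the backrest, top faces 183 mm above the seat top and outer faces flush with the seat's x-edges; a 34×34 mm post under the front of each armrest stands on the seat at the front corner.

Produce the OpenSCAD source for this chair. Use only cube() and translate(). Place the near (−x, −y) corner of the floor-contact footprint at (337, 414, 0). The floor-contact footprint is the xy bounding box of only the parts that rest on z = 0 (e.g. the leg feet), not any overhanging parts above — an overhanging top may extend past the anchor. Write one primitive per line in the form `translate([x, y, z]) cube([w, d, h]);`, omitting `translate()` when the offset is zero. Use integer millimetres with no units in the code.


// leg_h = 468 - 26 = 442
// arm post h = 183 - 34 = 149
translate([337, 414, 442]) cube([477, 384, 26]);
translate([337, 414, 0]) cube([31, 31, 442]);
translate([783, 414, 0]) cube([31, 31, 442]);
translate([337, 767, 0]) cube([31, 31, 442]);
translate([783, 767, 0]) cube([31, 31, 442]);
translate([337, 770, 468]) cube([477, 28, 521]);
translate([337, 414, 617]) cube([34, 356, 34]);
translate([780, 414, 617]) cube([34, 356, 34]);
translate([337, 414, 468]) cube([34, 34, 149]);
translate([780, 414, 468]) cube([34, 34, 149]);


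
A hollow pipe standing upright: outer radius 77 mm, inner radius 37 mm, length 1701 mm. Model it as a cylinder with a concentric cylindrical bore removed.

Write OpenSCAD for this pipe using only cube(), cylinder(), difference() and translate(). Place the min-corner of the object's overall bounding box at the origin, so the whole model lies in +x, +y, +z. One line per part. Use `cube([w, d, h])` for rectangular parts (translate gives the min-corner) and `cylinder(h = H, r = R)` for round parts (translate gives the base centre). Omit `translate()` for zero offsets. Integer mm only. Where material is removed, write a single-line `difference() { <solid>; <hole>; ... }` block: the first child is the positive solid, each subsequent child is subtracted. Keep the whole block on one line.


difference() { translate([77, 77, 0]) cylinder(h = 1701, r = 77); translate([77, 77, 0]) cylinder(h = 1701, r = 37); }


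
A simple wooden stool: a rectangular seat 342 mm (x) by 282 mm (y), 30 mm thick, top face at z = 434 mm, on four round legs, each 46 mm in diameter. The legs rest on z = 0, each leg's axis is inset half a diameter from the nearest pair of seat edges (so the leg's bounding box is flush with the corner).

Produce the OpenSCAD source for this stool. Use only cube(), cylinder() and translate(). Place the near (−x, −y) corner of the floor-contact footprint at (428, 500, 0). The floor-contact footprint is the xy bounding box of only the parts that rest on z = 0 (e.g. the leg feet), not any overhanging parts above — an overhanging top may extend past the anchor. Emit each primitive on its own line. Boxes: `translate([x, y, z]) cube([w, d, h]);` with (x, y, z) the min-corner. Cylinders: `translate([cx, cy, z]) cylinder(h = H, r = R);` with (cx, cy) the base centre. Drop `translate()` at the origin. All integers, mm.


translate([428, 500, 404]) cube([342, 282, 30]);
translate([451, 523, 0]) cylinder(h = 404, r = 23);
translate([747, 523, 0]) cylinder(h = 404, r = 23);
translate([451, 759, 0]) cylinder(h = 404, r = 23);
translate([747, 759, 0]) cylinder(h = 404, r = 23);


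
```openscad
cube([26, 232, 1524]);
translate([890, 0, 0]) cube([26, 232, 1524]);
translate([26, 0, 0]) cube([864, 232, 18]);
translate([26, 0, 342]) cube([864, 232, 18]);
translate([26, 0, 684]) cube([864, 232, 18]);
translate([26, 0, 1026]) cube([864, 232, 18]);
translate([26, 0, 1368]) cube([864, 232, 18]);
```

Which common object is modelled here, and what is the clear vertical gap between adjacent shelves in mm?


A bookshelf. The clear shelf gap is 324 mm.

Two tall side panels with 5 horizontal boards between them — a bookshelf. The first two shelf undersides are at z = 0 and z = 342; with shelf thickness 18, the clear gap is 342 − 0 − 18 = 324 mm.


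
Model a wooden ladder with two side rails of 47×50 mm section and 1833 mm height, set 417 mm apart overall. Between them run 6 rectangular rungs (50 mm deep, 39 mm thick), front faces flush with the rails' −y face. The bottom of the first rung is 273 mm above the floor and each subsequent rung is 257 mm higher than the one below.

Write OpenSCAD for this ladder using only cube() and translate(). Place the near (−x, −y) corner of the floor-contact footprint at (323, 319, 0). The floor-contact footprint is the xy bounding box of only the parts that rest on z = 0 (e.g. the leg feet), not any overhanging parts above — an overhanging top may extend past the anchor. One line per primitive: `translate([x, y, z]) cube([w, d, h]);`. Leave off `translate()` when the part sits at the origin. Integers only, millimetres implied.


// rung span = 417 - 2*47 = 323
// rung[k] z = 273 + k*257
translate([323, 319, 0]) cube([47, 50, 1833]);
translate([693, 319, 0]) cube([47, 50, 1833]);
translate([370, 319, 273]) cube([323, 50, 39]);
translate([370, 319, 530]) cube([323, 50, 39]);
translate([370, 319, 787]) cube([323, 50, 39]);
translate([370, 319, 1044]) cube([323, 50, 39]);
translate([370, 319, 1301]) cube([323, 50, 39]);
translate([370, 319, 1558]) cube([323, 50, 39]);


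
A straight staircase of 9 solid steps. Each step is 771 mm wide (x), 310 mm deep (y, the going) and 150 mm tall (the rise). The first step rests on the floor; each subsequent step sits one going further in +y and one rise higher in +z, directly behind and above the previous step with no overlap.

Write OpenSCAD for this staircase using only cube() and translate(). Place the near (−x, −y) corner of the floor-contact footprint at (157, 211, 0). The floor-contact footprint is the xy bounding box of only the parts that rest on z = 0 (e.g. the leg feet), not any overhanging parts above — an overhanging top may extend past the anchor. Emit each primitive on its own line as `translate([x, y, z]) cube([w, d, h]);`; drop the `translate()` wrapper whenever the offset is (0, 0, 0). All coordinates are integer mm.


translate([157, 211, 0]) cube([771, 310, 150]);
translate([157, 521, 150]) cube([771, 310, 150]);
translate([157, 831, 300]) cube([771, 310, 150]);
translate([157, 1141, 450]) cube([771, 310, 150]);
translate([157, 1451, 600]) cube([771, 310, 150]);
translate([157, 1761, 750]) cube([771, 310, 150]);
translate([157, 2071, 900]) cube([771, 310, 150]);
translate([157, 2381, 1050]) cube([771, 310, 150]);
translate([157, 2691, 1200]) cube([771, 310, 150]);


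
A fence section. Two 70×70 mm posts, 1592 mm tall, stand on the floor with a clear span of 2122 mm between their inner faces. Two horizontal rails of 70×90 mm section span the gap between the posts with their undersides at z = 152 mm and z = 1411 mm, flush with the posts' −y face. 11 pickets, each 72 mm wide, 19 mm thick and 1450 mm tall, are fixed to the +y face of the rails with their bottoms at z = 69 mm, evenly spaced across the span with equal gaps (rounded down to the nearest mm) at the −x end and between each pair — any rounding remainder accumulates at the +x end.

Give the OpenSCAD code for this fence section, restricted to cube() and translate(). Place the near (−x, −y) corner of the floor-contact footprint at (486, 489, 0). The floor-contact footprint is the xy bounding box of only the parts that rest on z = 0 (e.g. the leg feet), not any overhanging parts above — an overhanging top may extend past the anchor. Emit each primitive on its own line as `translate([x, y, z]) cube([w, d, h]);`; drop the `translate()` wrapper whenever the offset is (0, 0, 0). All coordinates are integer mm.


translate([486, 489, 0]) cube([70, 70, 1592]);
translate([2678, 489, 0]) cube([70, 70, 1592]);
translate([556, 489, 152]) cube([2122, 70, 90]);
translate([556, 489, 1411]) cube([2122, 70, 90]);
translate([666, 559, 69]) cube([72, 19, 1450]);
translate([848, 559, 69]) cube([72, 19, 1450]);
translate([1030, 559, 69]) cube([72, 19, 1450]);
translate([1212, 559, 69]) cube([72, 19, 1450]);
translate([1394, 559, 69]) cube([72, 19, 1450]);
translate([1576, 559, 69]) cube([72, 19, 1450]);
translate([1758, 559, 69]) cube([72, 19, 1450]);
translate([1940, 559, 69]) cube([72, 19, 1450]);
translate([2122, 559, 69]) cube([72, 19, 1450]);
translate([2304, 559, 69]) cube([72, 19, 1450]);
translate([2486, 559, 69]) cube([72, 19, 1450]);


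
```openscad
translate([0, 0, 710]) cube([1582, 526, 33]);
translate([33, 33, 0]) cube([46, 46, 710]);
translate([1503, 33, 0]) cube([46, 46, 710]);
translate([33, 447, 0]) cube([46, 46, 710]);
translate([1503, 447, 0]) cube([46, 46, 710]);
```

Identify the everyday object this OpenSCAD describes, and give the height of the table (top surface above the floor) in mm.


A table. The table height is 743 mm.

A 1582×526×33 slab sits at z = 710 on four 46 mm square posts — a table. The top surface is at 710 + 33 = 743 mm.


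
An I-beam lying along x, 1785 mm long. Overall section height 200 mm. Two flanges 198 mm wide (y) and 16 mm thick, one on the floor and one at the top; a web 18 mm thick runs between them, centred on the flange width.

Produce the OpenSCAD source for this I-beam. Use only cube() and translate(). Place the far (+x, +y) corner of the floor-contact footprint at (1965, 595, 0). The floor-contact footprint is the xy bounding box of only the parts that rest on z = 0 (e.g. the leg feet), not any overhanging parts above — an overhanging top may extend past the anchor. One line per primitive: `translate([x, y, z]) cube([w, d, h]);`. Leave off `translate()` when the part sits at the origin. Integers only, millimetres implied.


translate([180, 397, 0]) cube([1785, 198, 16]);
translate([180, 487, 16]) cube([1785, 18, 168]);
translate([180, 397, 184]) cube([1785, 198, 16]);


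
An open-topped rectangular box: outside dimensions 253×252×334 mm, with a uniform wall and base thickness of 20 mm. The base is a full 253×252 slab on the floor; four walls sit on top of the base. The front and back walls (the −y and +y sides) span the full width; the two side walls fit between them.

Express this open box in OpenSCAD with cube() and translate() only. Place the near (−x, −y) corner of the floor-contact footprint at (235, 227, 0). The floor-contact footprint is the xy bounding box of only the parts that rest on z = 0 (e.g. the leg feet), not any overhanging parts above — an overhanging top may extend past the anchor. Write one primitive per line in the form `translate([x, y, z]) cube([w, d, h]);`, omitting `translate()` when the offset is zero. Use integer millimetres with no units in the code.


translate([235, 227, 0]) cube([253, 252, 20]);
translate([235, 227, 20]) cube([253, 20, 314]);
translate([235, 459, 20]) cube([253, 20, 314]);
translate([235, 247, 20]) cube([20, 212, 314]);
translate([468, 247, 20]) cube([20, 212, 314]);


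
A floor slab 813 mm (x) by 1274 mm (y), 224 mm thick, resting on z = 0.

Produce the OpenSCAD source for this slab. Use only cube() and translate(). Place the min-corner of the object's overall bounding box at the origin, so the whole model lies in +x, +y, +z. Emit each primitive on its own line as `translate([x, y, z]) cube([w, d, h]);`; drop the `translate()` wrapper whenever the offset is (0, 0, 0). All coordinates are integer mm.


cube([813, 1274, 224]);


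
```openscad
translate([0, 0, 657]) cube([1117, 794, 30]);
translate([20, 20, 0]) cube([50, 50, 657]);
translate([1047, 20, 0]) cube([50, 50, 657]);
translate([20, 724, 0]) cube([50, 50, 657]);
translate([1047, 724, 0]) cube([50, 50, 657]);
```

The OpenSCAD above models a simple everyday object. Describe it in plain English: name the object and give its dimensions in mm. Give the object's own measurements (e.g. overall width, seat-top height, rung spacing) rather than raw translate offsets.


A table: top 1117 mm (x) × 794 mm (y), 30 mm thick, upper face at z = 687 mm, on four 50×50 mm square legs, each inset 20 mm from the nearest pair of top edges from z = 0 to the bottom of the top.


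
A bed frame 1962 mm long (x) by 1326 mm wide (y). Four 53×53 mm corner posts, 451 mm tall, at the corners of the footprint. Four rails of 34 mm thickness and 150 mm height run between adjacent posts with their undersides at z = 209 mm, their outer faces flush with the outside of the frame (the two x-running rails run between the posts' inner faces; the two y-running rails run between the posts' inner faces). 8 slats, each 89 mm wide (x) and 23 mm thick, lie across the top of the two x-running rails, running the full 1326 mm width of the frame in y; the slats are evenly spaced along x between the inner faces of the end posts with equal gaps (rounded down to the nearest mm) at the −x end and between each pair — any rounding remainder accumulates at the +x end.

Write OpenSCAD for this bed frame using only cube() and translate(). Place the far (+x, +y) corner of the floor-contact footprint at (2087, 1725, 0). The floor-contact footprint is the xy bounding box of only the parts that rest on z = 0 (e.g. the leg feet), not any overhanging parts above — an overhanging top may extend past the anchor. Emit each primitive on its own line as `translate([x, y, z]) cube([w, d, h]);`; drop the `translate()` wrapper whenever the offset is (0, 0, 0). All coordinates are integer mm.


translate([125, 399, 0]) cube([53, 53, 451]);
translate([125, 1672, 0]) cube([53, 53, 451]);
translate([2034, 399, 0]) cube([53, 53, 451]);
translate([2034, 1672, 0]) cube([53, 53, 451]);
translate([178, 399, 209]) cube([1856, 34, 150]);
translate([178, 1691, 209]) cube([1856, 34, 150]);
translate([125, 452, 209]) cube([34, 1220, 150]);
translate([2053, 452, 209]) cube([34, 1220, 150]);
translate([305, 399, 359]) cube([89, 1326, 23]);
translate([521, 399, 359]) cube([89, 1326, 23]);
translate([737, 399, 359]) cube([89, 1326, 23]);
translate([953, 399, 359]) cube([89, 1326, 23]);
translate([1169, 399, 359]) cube([89, 1326, 23]);
translate([1385, 399, 359]) cube([89, 1326, 23]);
translate([1601, 399, 359]) cube([89, 1326, 23]);
translate([1817, 399, 359]) cube([89, 1326, 23]);


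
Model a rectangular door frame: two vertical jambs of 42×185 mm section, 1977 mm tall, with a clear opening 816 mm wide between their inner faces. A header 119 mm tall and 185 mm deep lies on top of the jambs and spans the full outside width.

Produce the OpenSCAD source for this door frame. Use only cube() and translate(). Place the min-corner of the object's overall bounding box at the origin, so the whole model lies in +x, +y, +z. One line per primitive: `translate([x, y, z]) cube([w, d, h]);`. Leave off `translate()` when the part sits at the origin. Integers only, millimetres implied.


cube([42, 185, 1977]);
translate([858, 0, 0]) cube([42, 185, 1977]);
translate([0, 0, 1977]) cube([900, 185, 119]);


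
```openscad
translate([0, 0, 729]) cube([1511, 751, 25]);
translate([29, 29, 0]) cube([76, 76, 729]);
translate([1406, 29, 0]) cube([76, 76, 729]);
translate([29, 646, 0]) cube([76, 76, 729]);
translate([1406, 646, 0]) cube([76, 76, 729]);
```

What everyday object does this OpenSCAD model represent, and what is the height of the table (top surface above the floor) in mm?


A table. The table height is 754 mm.

A 1511×751×25 slab sits at z = 729 on four 76 mm square posts — a table. The top surface is at 729 + 25 = 754 mm.


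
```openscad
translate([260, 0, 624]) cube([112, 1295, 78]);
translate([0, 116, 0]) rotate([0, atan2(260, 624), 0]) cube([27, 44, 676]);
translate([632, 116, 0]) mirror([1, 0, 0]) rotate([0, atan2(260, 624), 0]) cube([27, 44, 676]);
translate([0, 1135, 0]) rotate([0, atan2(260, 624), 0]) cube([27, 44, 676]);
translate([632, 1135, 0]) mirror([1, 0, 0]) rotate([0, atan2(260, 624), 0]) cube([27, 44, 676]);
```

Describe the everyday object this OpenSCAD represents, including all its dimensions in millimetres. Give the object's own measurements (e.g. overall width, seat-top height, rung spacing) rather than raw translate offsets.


A sawhorse. A 112×1295×78 mm beam (x, y, z) sits on two A-frame leg pairs. Each pair is two raked legs of 27×44 mm section (44 mm along y) splaying symmetrically in x. Each leg rises 624 mm vertically over 260 mm of horizontal reach and is 676 mm long along its own axis. Every leg's outer bottom edge rests on the floor and its outer top edge meets a bottom edge of the beam — the left legs (tilting toward +x) meet the beam's −x bottom edge, the right legs (their mirror images, tilting toward −x) meet its +x bottom edge — so the leg tops tuck under the beam, the beam's underside is 624 mm above the floor, and the feet are 632 mm apart outside-to-outside with the beam centred between them. The two leg pairs are set in 116 mm from either end of the beam.


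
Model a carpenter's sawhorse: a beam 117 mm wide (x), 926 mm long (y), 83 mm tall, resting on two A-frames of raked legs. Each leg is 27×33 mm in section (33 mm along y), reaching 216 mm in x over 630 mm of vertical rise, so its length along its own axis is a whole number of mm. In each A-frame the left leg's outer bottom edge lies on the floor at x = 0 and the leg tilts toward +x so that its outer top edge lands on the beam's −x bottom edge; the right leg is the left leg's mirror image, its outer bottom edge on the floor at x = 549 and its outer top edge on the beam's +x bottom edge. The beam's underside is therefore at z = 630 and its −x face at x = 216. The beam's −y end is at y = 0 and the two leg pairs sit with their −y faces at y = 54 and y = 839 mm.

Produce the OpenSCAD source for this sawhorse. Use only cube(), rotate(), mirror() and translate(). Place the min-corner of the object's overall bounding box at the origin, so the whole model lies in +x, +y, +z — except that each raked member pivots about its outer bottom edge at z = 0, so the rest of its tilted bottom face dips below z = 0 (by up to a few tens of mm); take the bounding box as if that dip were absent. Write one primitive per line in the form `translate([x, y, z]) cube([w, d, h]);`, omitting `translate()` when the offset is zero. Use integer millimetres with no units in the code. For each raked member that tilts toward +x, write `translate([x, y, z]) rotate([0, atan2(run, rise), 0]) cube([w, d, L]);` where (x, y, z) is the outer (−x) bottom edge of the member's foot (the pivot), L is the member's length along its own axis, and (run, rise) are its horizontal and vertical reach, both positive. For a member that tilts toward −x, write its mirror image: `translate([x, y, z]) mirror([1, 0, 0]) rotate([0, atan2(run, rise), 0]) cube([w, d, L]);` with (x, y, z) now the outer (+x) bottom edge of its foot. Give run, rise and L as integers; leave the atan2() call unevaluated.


translate([216, 0, 630]) cube([117, 926, 83]);
translate([0, 54, 0]) rotate([0, atan2(216, 630), 0]) cube([27, 33, 666]);
translate([549, 54, 0]) mirror([1, 0, 0]) rotate([0, atan2(216, 630), 0]) cube([27, 33, 666]);
translate([0, 839, 0]) rotate([0, atan2(216, 630), 0]) cube([27, 33, 666]);
translate([549, 839, 0]) mirror([1, 0, 0]) rotate([0, atan2(216, 630), 0]) cube([27, 33, 666]);


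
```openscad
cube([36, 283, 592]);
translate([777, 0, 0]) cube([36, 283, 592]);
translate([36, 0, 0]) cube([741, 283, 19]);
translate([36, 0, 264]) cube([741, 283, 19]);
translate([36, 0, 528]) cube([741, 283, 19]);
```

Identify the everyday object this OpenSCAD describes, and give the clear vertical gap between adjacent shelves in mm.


A bookshelf. The clear shelf gap is 245 mm.

Two tall side panels with 3 horizontal boards between them — a bookshelf. The first two shelf undersides are at z = 0 and z = 264; with shelf thickness 19, the clear gap is 264 − 0 − 19 = 245 mm.


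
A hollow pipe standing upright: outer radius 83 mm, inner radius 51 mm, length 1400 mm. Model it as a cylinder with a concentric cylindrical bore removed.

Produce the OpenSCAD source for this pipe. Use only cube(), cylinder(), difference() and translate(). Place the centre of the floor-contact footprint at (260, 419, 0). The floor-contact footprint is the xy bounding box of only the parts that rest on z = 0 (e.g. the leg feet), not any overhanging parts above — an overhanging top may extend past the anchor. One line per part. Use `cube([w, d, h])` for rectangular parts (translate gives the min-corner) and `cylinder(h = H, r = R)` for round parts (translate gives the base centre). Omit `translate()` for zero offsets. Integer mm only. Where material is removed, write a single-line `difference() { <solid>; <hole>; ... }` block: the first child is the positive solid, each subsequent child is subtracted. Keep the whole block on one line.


difference() { translate([260, 419, 0]) cylinder(h = 1400, r = 83); translate([260, 419, 0]) cylinder(h = 1400, r = 51); }


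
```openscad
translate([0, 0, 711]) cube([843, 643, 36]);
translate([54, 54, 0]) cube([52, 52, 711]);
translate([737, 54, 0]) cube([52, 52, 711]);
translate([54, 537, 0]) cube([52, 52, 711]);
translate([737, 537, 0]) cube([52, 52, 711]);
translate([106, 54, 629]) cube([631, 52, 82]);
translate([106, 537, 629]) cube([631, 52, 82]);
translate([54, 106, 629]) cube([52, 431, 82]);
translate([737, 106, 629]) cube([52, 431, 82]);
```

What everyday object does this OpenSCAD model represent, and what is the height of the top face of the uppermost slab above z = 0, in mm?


A table. The table height is 747 mm.

A 843×643×36 slab sits at z = 711 on four 52 mm square posts — a table. The top surface is at 711 + 36 = 747 mm.


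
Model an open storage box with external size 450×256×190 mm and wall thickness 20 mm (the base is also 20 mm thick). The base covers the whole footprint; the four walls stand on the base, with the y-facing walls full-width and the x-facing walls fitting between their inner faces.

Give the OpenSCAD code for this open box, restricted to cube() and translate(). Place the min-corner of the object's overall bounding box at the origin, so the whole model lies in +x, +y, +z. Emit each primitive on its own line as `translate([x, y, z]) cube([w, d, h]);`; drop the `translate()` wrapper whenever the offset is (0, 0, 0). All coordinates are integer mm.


cube([450, 256, 20]);
translate([0, 0, 20]) cube([450, 20, 170]);
translate([0, 236, 20]) cube([450, 20, 170]);
translate([0, 20, 20]) cube([20, 216, 170]);
translate([430, 20, 20]) cube([20, 216, 170]);


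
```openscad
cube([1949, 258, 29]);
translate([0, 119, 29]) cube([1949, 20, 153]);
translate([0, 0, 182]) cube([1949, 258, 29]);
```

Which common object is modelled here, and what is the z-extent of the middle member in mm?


An I-beam. The web height is 153 mm.

Two wide flanges with a thin centred web — an I-beam. Overall 211 mm minus two 29 mm flanges gives a web of 211 − 2·29 = 153 mm.


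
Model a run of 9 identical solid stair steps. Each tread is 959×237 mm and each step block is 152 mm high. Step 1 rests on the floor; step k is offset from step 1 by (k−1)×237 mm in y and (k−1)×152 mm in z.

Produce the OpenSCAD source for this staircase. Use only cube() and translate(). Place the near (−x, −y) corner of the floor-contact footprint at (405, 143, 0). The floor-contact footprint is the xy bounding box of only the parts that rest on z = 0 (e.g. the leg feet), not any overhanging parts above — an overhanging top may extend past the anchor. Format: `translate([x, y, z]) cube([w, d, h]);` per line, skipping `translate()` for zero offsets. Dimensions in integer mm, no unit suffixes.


translate([405, 143, 0]) cube([959, 237, 152]);
translate([405, 380, 152]) cube([959, 237, 152]);
translate([405, 617, 304]) cube([959, 237, 152]);
translate([405, 854, 456]) cube([959, 237, 152]);
translate([405, 1091, 608]) cube([959, 237, 152]);
translate([405, 1328, 760]) cube([959, 237, 152]);
translate([405, 1565, 912]) cube([959, 237, 152]);
translate([405, 1802, 1064]) cube([959, 237, 152]);
translate([405, 2039, 1216]) cube([959, 237, 152]);


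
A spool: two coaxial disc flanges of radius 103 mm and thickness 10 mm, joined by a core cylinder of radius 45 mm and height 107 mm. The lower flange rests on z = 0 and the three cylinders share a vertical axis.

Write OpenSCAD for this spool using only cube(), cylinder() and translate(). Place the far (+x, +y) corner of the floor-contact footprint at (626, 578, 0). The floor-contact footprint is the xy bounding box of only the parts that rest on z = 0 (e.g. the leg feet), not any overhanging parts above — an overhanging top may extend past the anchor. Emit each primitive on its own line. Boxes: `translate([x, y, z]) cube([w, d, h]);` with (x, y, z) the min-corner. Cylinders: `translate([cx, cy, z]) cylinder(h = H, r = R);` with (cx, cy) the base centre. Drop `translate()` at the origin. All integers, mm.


translate([523, 475, 0]) cylinder(h = 10, r = 103);
translate([523, 475, 10]) cylinder(h = 107, r = 45);
translate([523, 475, 117]) cylinder(h = 10, r = 103);


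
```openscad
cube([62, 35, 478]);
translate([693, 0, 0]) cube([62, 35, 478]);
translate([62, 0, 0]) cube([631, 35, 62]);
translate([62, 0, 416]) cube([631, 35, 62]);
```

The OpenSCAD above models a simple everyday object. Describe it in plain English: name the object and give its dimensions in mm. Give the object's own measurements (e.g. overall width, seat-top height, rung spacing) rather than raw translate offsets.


A rectangular picture frame lying in the x–z plane (depth along y). The opening is 631 mm wide (x) by 354 mm tall (z), surrounded by a border 62 mm wide on all four sides. The frame is 35 mm deep and is made of two full-height vertical stiles with two horizontal rails fitted between them.


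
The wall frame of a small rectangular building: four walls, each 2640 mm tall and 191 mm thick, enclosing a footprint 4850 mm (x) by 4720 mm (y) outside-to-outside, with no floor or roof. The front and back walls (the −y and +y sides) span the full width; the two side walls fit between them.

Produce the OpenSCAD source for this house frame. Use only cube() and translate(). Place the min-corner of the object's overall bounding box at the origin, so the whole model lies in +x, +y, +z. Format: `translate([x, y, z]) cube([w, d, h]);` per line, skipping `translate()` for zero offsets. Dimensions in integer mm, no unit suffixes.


cube([4850, 191, 2640]);
translate([0, 4529, 0]) cube([4850, 191, 2640]);
translate([0, 191, 0]) cube([191, 4338, 2640]);
translate([4659, 191, 0]) cube([191, 4338, 2640]);


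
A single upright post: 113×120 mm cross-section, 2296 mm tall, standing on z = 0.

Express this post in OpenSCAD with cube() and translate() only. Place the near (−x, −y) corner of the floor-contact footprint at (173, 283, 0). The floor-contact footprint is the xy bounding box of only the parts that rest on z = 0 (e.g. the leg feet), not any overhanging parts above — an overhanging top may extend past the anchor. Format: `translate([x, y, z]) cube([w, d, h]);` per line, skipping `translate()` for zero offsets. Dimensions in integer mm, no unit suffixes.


translate([173, 283, 0]) cube([113, 120, 2296]);


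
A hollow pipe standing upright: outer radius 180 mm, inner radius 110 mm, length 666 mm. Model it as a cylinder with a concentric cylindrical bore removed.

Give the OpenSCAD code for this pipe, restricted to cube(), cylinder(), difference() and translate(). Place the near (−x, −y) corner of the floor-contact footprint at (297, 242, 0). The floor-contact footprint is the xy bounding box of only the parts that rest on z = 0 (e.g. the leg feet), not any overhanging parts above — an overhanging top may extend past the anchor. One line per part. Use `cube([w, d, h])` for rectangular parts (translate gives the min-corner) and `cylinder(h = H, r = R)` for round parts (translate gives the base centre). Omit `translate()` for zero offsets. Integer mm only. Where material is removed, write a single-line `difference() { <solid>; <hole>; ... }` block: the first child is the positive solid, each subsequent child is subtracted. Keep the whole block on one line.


difference() { translate([477, 422, 0]) cylinder(h = 666, r = 180); translate([477, 422, 0]) cylinder(h = 666, r = 110); }


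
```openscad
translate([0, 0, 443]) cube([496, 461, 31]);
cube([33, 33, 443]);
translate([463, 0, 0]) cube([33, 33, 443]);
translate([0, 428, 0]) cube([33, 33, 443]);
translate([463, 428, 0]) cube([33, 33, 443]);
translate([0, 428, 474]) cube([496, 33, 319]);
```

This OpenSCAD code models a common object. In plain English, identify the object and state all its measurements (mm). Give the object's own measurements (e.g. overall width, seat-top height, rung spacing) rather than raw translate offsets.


A chair. The seat is a 496×461×31 mm slab with its top at z = 474 mm, on four 33×33 mm corner legs (flush with the seat edges, standing on z = 0). A flat backrest 33 mm thick, 319 mm tall, spans the full seat width and rises from the seat top along its +y edge, rear face flush with the rear of the seat.


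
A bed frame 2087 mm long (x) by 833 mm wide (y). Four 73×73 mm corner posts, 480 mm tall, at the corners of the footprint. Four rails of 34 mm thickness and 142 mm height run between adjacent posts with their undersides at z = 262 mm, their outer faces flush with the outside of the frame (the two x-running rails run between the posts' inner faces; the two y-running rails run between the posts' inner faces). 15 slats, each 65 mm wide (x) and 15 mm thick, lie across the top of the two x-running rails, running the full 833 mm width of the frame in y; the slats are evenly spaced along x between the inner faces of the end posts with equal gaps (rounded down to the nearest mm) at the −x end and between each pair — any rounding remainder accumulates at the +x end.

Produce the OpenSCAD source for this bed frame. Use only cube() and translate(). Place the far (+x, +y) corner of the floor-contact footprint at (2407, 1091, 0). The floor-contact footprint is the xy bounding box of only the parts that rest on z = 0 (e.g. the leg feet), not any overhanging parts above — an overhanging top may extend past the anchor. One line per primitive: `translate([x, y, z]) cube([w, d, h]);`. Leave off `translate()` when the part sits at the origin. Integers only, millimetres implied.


// slat z = rail_z + rail_h = 262 + 142 = 404
// slat gap = ⌊(1941 − 15·65) / 16⌋ = 60
translate([320, 258, 0]) cube([73, 73, 480]);
translate([320, 1018, 0]) cube([73, 73, 480]);
translate([2334, 258, 0]) cube([73, 73, 480]);
translate([2334, 1018, 0]) cube([73, 73, 480]);
translate([393, 258, 262]) cube([1941, 34, 142]);
translate([393, 1057, 262]) cube([1941, 34, 142]);
translate([320, 331, 262]) cube([34, 687, 142]);
translate([2373, 331, 262]) cube([34, 687, 142]);
translate([453, 258, 404]) cube([65, 833, 15]);
translate([578, 258, 404]) cube([65, 833, 15]);
translate([703, 258, 404]) cube([65, 833, 15]);
translate([828, 258, 404]) cube([65, 833, 15]);
translate([953, 258, 404]) cube([65, 833, 15]);
translate([1078, 258, 404]) cube([65, 833, 15]);
translate([1203, 258, 404]) cube([65, 833, 15]);
translate([1328, 258, 404]) cube([65, 833, 15]);
translate([1453, 258, 404]) cube([65, 833, 15]);
translate([1578, 258, 404]) cube([65, 833, 15]);
translate([1703, 258, 404]) cube([65, 833, 15]);
translate([1828, 258, 404]) cube([65, 833, 15]);
translate([1953, 258, 404]) cube([65, 833, 15]);
translate([2078, 258, 404]) cube([65, 833, 15]);
translate([2203, 258, 404]) cube([65, 833, 15]);


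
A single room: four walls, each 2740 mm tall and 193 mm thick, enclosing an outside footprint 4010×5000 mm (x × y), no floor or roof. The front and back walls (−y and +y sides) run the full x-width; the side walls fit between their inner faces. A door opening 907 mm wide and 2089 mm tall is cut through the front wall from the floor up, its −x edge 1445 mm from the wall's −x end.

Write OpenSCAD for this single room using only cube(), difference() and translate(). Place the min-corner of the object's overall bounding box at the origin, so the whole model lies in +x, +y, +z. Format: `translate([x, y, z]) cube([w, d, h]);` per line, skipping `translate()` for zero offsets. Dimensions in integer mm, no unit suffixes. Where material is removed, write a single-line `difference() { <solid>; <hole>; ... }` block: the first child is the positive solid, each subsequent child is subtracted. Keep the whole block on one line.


difference() { cube([4010, 193, 2740]); translate([1445, 0, 0]) cube([907, 193, 2089]); }
translate([0, 4807, 0]) cube([4010, 193, 2740]);
translate([0, 193, 0]) cube([193, 4614, 2740]);
translate([3817, 193, 0]) cube([193, 4614, 2740]);
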